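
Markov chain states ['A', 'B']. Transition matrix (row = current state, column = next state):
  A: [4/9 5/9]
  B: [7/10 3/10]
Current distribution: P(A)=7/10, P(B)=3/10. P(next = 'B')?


P(next=B) = Σᵢ P(now=i)×P(i→B)
= 7/10×5/9 + 3/10×3/10
= 7/18 + 9/100 = 431/900

P = 431/900 ≈ 0.4789


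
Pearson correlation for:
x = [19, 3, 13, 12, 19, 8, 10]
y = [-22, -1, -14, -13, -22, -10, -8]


n=7, Σx=84, Σy=-90, Σxy=-1337, Σx²=1208, Σy²=1498
r = (7×(-1337) - 84×(-90))/√((7×1208 - 84²)(7×1498 - (-90)²))
= -1799/√(1400×2386) = -1799/√3340400 ≈ -1799/1827.6761 ≈ -0.9843

r ≈ -0.9843


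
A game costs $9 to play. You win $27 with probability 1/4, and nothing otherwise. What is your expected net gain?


E[gain] = (27-9)×1/4 + (-9)×3/4
= 9/2 - 27/4 = -9/4

Expected net gain = $-9/4 ≈ $-2.25


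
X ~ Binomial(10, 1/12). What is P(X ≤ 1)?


P(X ≤ 1) = Σ P(X=i) for i=0..1
P(X=0) = 25937424601/61917364224
P(X=1) = 11789738455/30958682112
Sum = 16505633837/20639121408

P(X ≤ 1) = 16505633837/20639121408 ≈ 79.97%


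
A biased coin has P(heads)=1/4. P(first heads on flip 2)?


Geometric: P(X=2) = (1-p)^(k-1)×p = (3/4)^1×1/4 = 3/16

P(X=2) = 3/16 ≈ 18.75%


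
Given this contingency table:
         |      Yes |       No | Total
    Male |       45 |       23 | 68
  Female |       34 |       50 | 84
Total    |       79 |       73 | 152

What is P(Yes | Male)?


P(Yes | Male) = 45/(45+23) = 45/68

P(Yes|Male) = 45/68 ≈ 66.18%


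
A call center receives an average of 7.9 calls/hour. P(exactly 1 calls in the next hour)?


Poisson(λ=7.9): P(X=1) = e^(-λ)×λ^k/k!
= e^(-7.9) × 7.9^1 / 1!
≈ 0.0003707435405 × 7.9 / 1 ≈ 0.002929

P(X=1) ≈ 0.002929 ≈ 0.29%


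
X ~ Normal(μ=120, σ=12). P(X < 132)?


z = (132-120)/12 = 1.0
P(Z < 1.0) = 0.8413

P(X < 132) ≈ 0.8413


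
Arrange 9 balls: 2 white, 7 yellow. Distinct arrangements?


9!/(2!×7!) = 36

36


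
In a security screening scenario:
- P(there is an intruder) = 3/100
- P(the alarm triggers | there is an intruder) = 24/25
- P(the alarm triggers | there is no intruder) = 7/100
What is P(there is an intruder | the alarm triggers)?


Using Bayes' theorem:
P(A|B) = P(B|A)·P(A) / P(B)

P(the alarm triggers) = 24/25 × 3/100 + 7/100 × 97/100
= 18/625 + 679/10000 = 967/10000

P(there is an intruder|the alarm triggers) = (18/625) / (967/10000) = 288/967

P(there is an intruder|the alarm triggers) = 288/967 ≈ 29.78%


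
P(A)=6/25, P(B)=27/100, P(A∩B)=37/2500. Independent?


P(A)×P(B) = 81/1250
P(A∩B) = 37/2500
Not equal → NOT independent

No, not independent


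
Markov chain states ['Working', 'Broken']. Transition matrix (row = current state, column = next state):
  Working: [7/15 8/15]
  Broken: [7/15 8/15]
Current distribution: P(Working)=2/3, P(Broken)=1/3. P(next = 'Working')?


P(next=Working) = Σᵢ P(now=i)×P(i→Working)
= 2/3×7/15 + 1/3×7/15
= 14/45 + 7/45 = 7/15

P = 7/15 ≈ 0.4667


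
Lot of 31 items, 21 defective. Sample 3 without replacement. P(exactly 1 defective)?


Hypergeometric: C(21,1)×C(10,2)/C(31,3)
= 21×45/4495 = 189/899

P(X=1) = 189/899 ≈ 21.02%


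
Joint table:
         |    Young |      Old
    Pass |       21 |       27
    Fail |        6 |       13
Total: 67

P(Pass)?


P(Pass) = (21+27)/67 = 48/67

P(Pass) = 48/67 ≈ 71.64%


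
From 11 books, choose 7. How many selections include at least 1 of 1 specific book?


Complement: C(11,7) - C(10,7) = 330 - 120 = 210

210


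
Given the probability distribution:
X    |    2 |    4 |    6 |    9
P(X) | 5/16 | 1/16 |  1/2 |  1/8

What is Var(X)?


E[X] = 5
E[X²] = 243/8
Var(X) = E[X²] - (E[X])² = 243/8 - 25 = 43/8

Var(X) = 43/8 ≈ 5.3750


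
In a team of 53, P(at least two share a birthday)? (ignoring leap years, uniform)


P(all different) = Π(365-i)/365 for i=0..52
= 0.018862
P(match) = 1 - 0.018862 = 0.981138

P ≈ 0.9811 ≈ 98.11%


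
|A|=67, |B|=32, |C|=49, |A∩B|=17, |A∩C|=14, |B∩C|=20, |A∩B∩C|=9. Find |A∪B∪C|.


|A∪B∪C| = 67+32+49-17-14-20+9 = 106

|A∪B∪C| = 106


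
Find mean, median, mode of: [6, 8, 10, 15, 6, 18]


Sorted: [6, 6, 8, 10, 15, 18]
Mean = 63/6 = 21/2
Median = 9
Freq: {6: 2, 8: 1, 10: 1, 15: 1, 18: 1}
Mode: [6]

Mean=21/2, Median=9, Mode=6


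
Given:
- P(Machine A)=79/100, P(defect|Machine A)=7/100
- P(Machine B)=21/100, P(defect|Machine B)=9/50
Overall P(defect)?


P(B) = Σ P(B|Aᵢ)×P(Aᵢ)
  7/100×79/100 = 553/10000
  9/50×21/100 = 189/5000
Sum = 931/10000

P(defect) = 931/10000 ≈ 9.31%


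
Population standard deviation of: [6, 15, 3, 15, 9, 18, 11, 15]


Mean = 92/8 = 23/2
  (6-23/2)²=121/4
  (15-23/2)²=49/4
  (3-23/2)²=289/4
  (15-23/2)²=49/4
  (9-23/2)²=25/4
  (18-23/2)²=169/4
  (11-23/2)²=1/4
  (15-23/2)²=49/4
Σ(x-μ)² = 188
σ² = 188/8 = 47/2

σ = √(47/2) ≈ 4.8477


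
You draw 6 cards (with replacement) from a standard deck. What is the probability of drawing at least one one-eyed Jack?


P(not a one-eyed Jack) = 50/52 = 25/26
P(none in 6 draws) = (25/26)^6 = 244140625/308915776
P(≥1 one-eyed Jack) = 1 - 244140625/308915776 = 64775151/308915776

P = 64775151/308915776 ≈ 20.97%


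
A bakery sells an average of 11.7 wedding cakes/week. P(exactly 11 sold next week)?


Poisson(λ=11.7): P(X=11) = e^(-λ)×λ^k/k!
= e^(-11.7) × 11.7^11 / 11!
≈ 8.293819161e-06 × 562398921542 / 39916800 ≈ 0.116854

P(X=11) ≈ 0.116854 ≈ 11.69%


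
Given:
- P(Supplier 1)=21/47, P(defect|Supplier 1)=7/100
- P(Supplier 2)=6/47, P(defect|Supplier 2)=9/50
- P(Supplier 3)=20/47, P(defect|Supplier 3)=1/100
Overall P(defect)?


P(B) = Σ P(B|Aᵢ)×P(Aᵢ)
  7/100×21/47 = 147/4700
  9/50×6/47 = 27/1175
  1/100×20/47 = 1/235
Sum = 11/188

P(defect) = 11/188 ≈ 5.85%


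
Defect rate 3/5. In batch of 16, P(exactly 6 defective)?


Binomial: P(X=6) = C(16,6)×p^6×(1-p)^10
= 8008 × 729/15625 × 1024/9765625 = 5977939968/152587890625

P(X=6) = 5977939968/152587890625 ≈ 3.92%


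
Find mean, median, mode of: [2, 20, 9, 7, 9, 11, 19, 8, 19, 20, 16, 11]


Sorted: [2, 7, 8, 9, 9, 11, 11, 16, 19, 19, 20, 20]
Mean = 151/12
Median = 11
Freq: {2: 1, 20: 2, 9: 2, 7: 1, 11: 2, 19: 2, 8: 1, 16: 1}
Mode: [9, 11, 19, 20]

Mean=151/12, Median=11, Mode=[9, 11, 19, 20]


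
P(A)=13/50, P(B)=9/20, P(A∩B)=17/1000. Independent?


P(A)×P(B) = 117/1000
P(A∩B) = 17/1000
Not equal → NOT independent

No, not independent


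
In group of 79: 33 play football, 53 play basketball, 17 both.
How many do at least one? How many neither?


|A∪B| = 33+53-17 = 69
Neither = 79-69 = 10

At least one: 69; Neither: 10


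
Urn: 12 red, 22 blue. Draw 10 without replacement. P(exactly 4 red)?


Hypergeometric: C(12,4)×C(22,6)/C(34,10)
= 495×74613/131128140 = 13167/46748

P(X=4) = 13167/46748 ≈ 28.17%


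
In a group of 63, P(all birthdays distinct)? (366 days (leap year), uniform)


P(all different) = Π(366-i)/366 for i=0..62
= (366/366)×(365/366)×...×(304/366)
= 0.003452

P ≈ 0.0035 ≈ 0.35%


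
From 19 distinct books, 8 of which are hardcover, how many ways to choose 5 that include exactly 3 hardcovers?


Choose 3 of the 8 hardcovers and 2 of the other 11 books:
C(8,3)×C(11,2) = 56×55 = 3080

3080


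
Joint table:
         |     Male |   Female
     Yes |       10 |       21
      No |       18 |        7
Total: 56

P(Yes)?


P(Yes) = (10+21)/56 = 31/56

P(Yes) = 31/56 ≈ 55.36%


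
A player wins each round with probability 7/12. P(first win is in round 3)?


Geometric: P(X=3) = (1-p)^(k-1)×p = (5/12)^2×7/12 = 175/1728

P(X=3) = 175/1728 ≈ 10.13%


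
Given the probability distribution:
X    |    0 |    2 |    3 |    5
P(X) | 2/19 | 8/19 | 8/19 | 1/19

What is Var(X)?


E[X] = 45/19
E[X²] = 129/19
Var(X) = E[X²] - (E[X])² = 129/19 - 2025/361 = 426/361

Var(X) = 426/361 ≈ 1.1801


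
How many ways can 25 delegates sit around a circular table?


Circular arrangements of 25 distinct objects: fix one position to break rotational symmetry.
(n-1)! = 24! = 620448401733239439360000

620448401733239439360000


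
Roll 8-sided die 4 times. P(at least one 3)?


P(no 3)^4 = (7/8)^4 = 2401/4096
P(≥1) = 1 - 2401/4096 = 1695/4096

P = 1695/4096 ≈ 41.38%


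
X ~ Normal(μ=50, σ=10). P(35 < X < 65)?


z₁=(35-50)/10=-1.5, z₂=(65-50)/10=1.5
P = Φ(1.5) - Φ(-1.5) = 0.933193 - 0.066807 = 0.866386 ≈ 0.8664

P(35 < X < 65) ≈ 0.8664


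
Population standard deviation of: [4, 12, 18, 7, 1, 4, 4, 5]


Mean = 55/8
  (4-55/8)²=529/64
  (12-55/8)²=1681/64
  (18-55/8)²=7921/64
  (7-55/8)²=1/64
  (1-55/8)²=2209/64
  (4-55/8)²=529/64
  (4-55/8)²=529/64
  (5-55/8)²=225/64
Σ(x-μ)² = 1703/8
σ² = (1703/8)/8 = 1703/64

σ = √(1703/64) ≈ 5.1584


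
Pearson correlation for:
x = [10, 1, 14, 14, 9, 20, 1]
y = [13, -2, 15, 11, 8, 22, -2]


n=7, Σx=69, Σy=65, Σxy=1002, Σx²=975, Σy²=1071
r = (7×1002 - 69×65)/√((7×975 - 69²)(7×1071 - 65²))
= 2529/√(2064×3272) = 2529/√6753408 ≈ 2529/2598.7320 ≈ 0.9732

r ≈ 0.9732


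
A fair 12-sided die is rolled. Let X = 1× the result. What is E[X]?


E[die] = (1+12)/2 = 13/2
E[X] = 1 × 13/2 = 13/2

E[X] = 13/2


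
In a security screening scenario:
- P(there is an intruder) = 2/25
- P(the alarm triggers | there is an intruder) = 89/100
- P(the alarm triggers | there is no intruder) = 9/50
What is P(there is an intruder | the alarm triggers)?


Using Bayes' theorem:
P(A|B) = P(B|A)·P(A) / P(B)

P(the alarm triggers) = 89/100 × 2/25 + 9/50 × 23/25
= 89/1250 + 207/1250 = 148/625

P(there is an intruder|the alarm triggers) = (89/1250) / (148/625) = 89/296

P(there is an intruder|the alarm triggers) = 89/296 ≈ 30.07%


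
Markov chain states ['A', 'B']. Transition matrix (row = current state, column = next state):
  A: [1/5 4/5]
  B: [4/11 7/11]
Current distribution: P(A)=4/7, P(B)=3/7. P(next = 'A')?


P(next=A) = Σᵢ P(now=i)×P(i→A)
= 4/7×1/5 + 3/7×4/11
= 4/35 + 12/77 = 104/385

P = 104/385 ≈ 0.2701


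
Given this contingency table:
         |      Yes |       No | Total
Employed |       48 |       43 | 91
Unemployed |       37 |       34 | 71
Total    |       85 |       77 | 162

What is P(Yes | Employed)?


P(Yes | Employed) = 48/(48+43) = 48/91

P(Yes|Employed) = 48/91 ≈ 52.75%


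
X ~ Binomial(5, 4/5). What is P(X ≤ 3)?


P(X ≤ 3) = Σ P(X=i) for i=0..3
P(X=0) = 1/3125
P(X=1) = 4/625
P(X=2) = 32/625
P(X=3) = 128/625
Sum = 821/3125

P(X ≤ 3) = 821/3125 ≈ 26.27%


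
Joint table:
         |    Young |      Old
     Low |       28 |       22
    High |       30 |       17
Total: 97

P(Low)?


P(Low) = (28+22)/97 = 50/97

P(Low) = 50/97 ≈ 51.55%


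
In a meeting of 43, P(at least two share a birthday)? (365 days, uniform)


P(all different) = Π(365-i)/365 for i=0..42
= 0.076077
P(match) = 1 - 0.076077 = 0.923923

P ≈ 0.9239 ≈ 92.39%


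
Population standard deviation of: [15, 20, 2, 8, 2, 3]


Mean = 50/6 = 25/3
  (15-25/3)²=400/9
  (20-25/3)²=1225/9
  (2-25/3)²=361/9
  (8-25/3)²=1/9
  (2-25/3)²=361/9
  (3-25/3)²=256/9
Σ(x-μ)² = 868/3
σ² = (868/3)/6 = 434/9

σ = √(434/9) ≈ 6.9442


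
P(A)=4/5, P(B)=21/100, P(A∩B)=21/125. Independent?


P(A)×P(B) = 21/125
P(A∩B) = 21/125
Equal ✓ → Independent

Yes, independent


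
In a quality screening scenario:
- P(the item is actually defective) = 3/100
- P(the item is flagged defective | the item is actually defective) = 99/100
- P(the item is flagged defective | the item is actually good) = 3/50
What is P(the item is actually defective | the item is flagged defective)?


Using Bayes' theorem:
P(A|B) = P(B|A)·P(A) / P(B)

P(the item is flagged defective) = 99/100 × 3/100 + 3/50 × 97/100
= 297/10000 + 291/5000 = 879/10000

P(the item is actually defective|the item is flagged defective) = (297/10000) / (879/10000) = 99/293

P(the item is actually defective|the item is flagged defective) = 99/293 ≈ 33.79%


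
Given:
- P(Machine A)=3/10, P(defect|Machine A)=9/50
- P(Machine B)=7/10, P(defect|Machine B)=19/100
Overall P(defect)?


P(B) = Σ P(B|Aᵢ)×P(Aᵢ)
  9/50×3/10 = 27/500
  19/100×7/10 = 133/1000
Sum = 187/1000

P(defect) = 187/1000 ≈ 18.70%


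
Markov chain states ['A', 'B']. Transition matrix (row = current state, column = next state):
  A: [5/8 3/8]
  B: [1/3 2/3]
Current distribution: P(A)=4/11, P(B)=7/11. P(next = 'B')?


P(next=B) = Σᵢ P(now=i)×P(i→B)
= 4/11×3/8 + 7/11×2/3
= 3/22 + 14/33 = 37/66

P = 37/66 ≈ 0.5606


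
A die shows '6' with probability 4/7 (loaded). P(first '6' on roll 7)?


Geometric: P(X=7) = (1-p)^(k-1)×p = (3/7)^6×4/7 = 2916/823543

P(X=7) = 2916/823543 ≈ 0.35%


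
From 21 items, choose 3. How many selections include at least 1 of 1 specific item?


Complement: C(21,3) - C(20,3) = 1330 - 1140 = 190

190


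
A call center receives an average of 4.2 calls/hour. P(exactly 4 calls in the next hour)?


Poisson(λ=4.2): P(X=4) = e^(-λ)×λ^k/k!
= e^(-4.2) × 4.2^4 / 4!
≈ 0.01499557682 × 311.1696 / 24 ≈ 0.194424

P(X=4) ≈ 0.194424 ≈ 19.44%


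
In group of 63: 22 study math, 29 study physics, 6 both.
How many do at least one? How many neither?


|A∪B| = 22+29-6 = 45
Neither = 63-45 = 18

At least one: 45; Neither: 18


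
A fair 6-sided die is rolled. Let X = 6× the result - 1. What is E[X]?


E[die] = (1+6)/2 = 7/2
E[X] = 6×7/2 - 1 = 20

E[X] = 20


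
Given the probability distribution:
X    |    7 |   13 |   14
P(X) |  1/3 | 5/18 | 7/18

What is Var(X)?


E[X] = 205/18
E[X²] = 279/2
Var(X) = E[X²] - (E[X])² = 279/2 - 42025/324 = 3173/324

Var(X) = 3173/324 ≈ 9.7932


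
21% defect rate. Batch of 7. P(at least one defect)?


P(all good) = (79/100)^7 = 19203908986159/100000000000000
P(≥1 defect) = 80796091013841/100000000000000

P = 80796091013841/100000000000000 ≈ 80.80%


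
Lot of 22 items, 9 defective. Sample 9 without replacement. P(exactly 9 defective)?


Hypergeometric: C(9,9)×C(13,0)/C(22,9)
= 1×1/497420 = 1/497420

P(X=9) = 1/497420 ≈ 0.00%


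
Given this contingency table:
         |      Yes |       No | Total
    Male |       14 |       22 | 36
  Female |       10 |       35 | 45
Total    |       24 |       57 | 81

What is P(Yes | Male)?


P(Yes | Male) = 14/(14+22) = 14/36 = 7/18

P(Yes|Male) = 7/18 ≈ 38.89%


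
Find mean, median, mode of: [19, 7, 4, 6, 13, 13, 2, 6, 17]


Sorted: [2, 4, 6, 6, 7, 13, 13, 17, 19]
Mean = 87/9 = 29/3
Median = 7
Freq: {19: 1, 7: 1, 4: 1, 6: 2, 13: 2, 2: 1, 17: 1}
Mode: [6, 13]

Mean=29/3, Median=7, Mode=[6, 13]


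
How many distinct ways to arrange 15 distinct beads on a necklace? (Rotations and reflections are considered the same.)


Free circular arrangements: rotations and reflections both identified.
(n-1)!/2 = 14!/2 = 87178291200/2 = 43589145600

43589145600


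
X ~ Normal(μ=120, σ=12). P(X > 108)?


z = (108-120)/12 = -1.0
P(X > 108) = 1 - P(Z ≤ -1.0) = 1 - 0.1587 = 0.8413

P(X > 108) ≈ 0.8413


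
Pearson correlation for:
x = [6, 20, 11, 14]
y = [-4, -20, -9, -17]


n=4, Σx=51, Σy=-50, Σxy=-761, Σx²=753, Σy²=786
r = (4×(-761) - 51×(-50))/√((4×753 - 51²)(4×786 - (-50)²))
= -494/√(411×644) = -494/√264684 ≈ -494/514.4745 ≈ -0.9602

r ≈ -0.9602


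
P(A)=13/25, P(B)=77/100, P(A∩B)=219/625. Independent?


P(A)×P(B) = 1001/2500
P(A∩B) = 219/625
Not equal → NOT independent

No, not independent


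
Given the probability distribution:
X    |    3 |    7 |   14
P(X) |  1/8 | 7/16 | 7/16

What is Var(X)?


E[X] = 153/16
E[X²] = 1733/16
Var(X) = E[X²] - (E[X])² = 1733/16 - 23409/256 = 4319/256

Var(X) = 4319/256 ≈ 16.8711


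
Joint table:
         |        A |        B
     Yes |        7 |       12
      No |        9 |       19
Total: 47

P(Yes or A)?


P(Yes∨A) = P(Yes) + P(A) - P(Yes∧A)
= (19 + 16 - 7)/47 = 28/47

P = 28/47 ≈ 59.57%


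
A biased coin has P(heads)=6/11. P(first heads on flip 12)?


Geometric: P(X=12) = (1-p)^(k-1)×p = (5/11)^11×6/11 = 292968750/3138428376721

P(X=12) = 292968750/3138428376721 ≈ 0.01%


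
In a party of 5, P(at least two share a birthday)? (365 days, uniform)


P(all different) = Π(365-i)/365 for i=0..4
= 0.972864
P(match) = 1 - 0.972864 = 0.027136

P ≈ 0.0271 ≈ 2.71%


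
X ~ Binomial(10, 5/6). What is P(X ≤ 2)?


P(X ≤ 2) = Σ P(X=i) for i=0..2
P(X=0) = 1/60466176
P(X=1) = 25/30233088
P(X=2) = 125/6718464
Sum = 49/2519424

P(X ≤ 2) = 49/2519424 ≈ 0.00%


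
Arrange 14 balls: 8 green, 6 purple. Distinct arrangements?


14!/(8!×6!) = 3003

3003


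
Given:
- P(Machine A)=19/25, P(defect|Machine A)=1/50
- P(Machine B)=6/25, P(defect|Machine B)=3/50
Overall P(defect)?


P(B) = Σ P(B|Aᵢ)×P(Aᵢ)
  1/50×19/25 = 19/1250
  3/50×6/25 = 9/625
Sum = 37/1250

P(defect) = 37/1250 ≈ 2.96%


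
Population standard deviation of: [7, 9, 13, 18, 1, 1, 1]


Mean = 50/7
  (7-50/7)²=1/49
  (9-50/7)²=169/49
  (13-50/7)²=1681/49
  (18-50/7)²=5776/49
  (1-50/7)²=1849/49
  (1-50/7)²=1849/49
  (1-50/7)²=1849/49
Σ(x-μ)² = 1882/7
σ² = (1882/7)/7 = 1882/49

σ = √(1882/49) ≈ 6.1974


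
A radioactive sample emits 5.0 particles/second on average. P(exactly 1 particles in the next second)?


Poisson(λ=5.0): P(X=1) = e^(-λ)×λ^k/k!
= e^(-5.0) × 5.0^1 / 1!
≈ 0.006737946999 × 5 / 1 ≈ 0.033690

P(X=1) ≈ 0.033690 ≈ 3.37%


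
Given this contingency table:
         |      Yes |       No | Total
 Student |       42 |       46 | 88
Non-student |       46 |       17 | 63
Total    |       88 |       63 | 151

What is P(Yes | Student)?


P(Yes | Student) = 42/(42+46) = 42/88 = 21/44

P(Yes|Student) = 21/44 ≈ 47.73%


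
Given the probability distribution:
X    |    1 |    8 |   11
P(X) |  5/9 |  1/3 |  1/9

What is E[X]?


E[X] = Σ x·P(X=x)
= (1)×(5/9) + (8)×(1/3) + (11)×(1/9)
= 40/9

E[X] = 40/9


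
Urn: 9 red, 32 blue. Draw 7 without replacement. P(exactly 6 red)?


Hypergeometric: C(9,6)×C(32,1)/C(41,7)
= 84×32/22481940 = 224/1873495

P(X=6) = 224/1873495 ≈ 0.01%


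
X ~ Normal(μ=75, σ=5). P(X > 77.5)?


z = (77.5-75)/5 = 0.5
P(X > 77.5) = 1 - P(Z ≤ 0.5) = 1 - 0.6915 = 0.3085

P(X > 77.5) ≈ 0.3085


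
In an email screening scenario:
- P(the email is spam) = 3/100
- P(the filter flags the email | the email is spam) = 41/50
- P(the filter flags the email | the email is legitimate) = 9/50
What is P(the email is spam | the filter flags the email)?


Using Bayes' theorem:
P(A|B) = P(B|A)·P(A) / P(B)

P(the filter flags the email) = 41/50 × 3/100 + 9/50 × 97/100
= 123/5000 + 873/5000 = 249/1250

P(the email is spam|the filter flags the email) = (123/5000) / (249/1250) = 41/332

P(the email is spam|the filter flags the email) = 41/332 ≈ 12.35%


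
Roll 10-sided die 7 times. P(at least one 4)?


P(no 4)^7 = (9/10)^7 = 4782969/10000000
P(≥1) = 1 - 4782969/10000000 = 5217031/10000000

P = 5217031/10000000 ≈ 52.17%


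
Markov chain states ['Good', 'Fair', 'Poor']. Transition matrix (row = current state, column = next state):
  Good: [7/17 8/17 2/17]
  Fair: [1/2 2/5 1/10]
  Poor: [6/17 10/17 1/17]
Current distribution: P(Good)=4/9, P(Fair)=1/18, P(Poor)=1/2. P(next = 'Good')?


P(next=Good) = Σᵢ P(now=i)×P(i→Good)
= 4/9×7/17 + 1/18×1/2 + 1/2×6/17
= 28/153 + 1/36 + 3/17 = 79/204

P = 79/204 ≈ 0.3873


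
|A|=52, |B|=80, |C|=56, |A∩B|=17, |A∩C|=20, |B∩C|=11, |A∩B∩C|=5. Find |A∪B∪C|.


|A∪B∪C| = 52+80+56-17-20-11+5 = 145

|A∪B∪C| = 145


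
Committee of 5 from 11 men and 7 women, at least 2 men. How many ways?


Count by #men:
  2M,3W: C(11,2)×C(7,3)=1925
  3M,2W: C(11,3)×C(7,2)=3465
  4M,1W: C(11,4)×C(7,1)=2310
  5M,0W: C(11,5)×C(7,0)=462
Total = 8162

8162


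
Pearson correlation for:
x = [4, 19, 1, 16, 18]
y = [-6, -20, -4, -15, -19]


n=5, Σx=58, Σy=-64, Σxy=-990, Σx²=958, Σy²=1038
r = (5×(-990) - 58×(-64))/√((5×958 - 58²)(5×1038 - (-64)²))
= -1238/√(1426×1094) = -1238/√1560044 ≈ -1238/1249.0172 ≈ -0.9912

r ≈ -0.9912


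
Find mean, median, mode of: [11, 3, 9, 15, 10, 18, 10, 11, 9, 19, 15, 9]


Sorted: [3, 9, 9, 9, 10, 10, 11, 11, 15, 15, 18, 19]
Mean = 139/12
Median = 21/2
Freq: {11: 2, 3: 1, 9: 3, 15: 2, 10: 2, 18: 1, 19: 1}
Mode: [9]

Mean=139/12, Median=21/2, Mode=9


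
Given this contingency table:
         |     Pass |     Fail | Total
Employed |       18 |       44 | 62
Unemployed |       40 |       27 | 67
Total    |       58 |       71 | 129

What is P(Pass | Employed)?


P(Pass | Employed) = 18/(18+44) = 18/62 = 9/31

P(Pass|Employed) = 9/31 ≈ 29.03%


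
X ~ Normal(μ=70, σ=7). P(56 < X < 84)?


z₁=(56-70)/7=-2.0, z₂=(84-70)/7=2.0
P = Φ(2.0) - Φ(-2.0) = 0.977250 - 0.022750 = 0.954500 ≈ 0.9545

P(56 < X < 84) ≈ 0.9545


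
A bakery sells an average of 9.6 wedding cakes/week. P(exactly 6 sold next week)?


Poisson(λ=9.6): P(X=6) = e^(-λ)×λ^k/k!
= e^(-9.6) × 9.6^6 / 6!
≈ 6.772873649e-05 × 782757.789696 / 720 ≈ 0.073632

P(X=6) ≈ 0.073632 ≈ 7.36%


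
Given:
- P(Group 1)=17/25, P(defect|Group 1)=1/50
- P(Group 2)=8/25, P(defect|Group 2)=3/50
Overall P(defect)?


P(B) = Σ P(B|Aᵢ)×P(Aᵢ)
  1/50×17/25 = 17/1250
  3/50×8/25 = 12/625
Sum = 41/1250

P(defect) = 41/1250 ≈ 3.28%


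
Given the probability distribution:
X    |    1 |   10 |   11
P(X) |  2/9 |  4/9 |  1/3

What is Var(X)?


E[X] = 25/3
E[X²] = 85
Var(X) = E[X²] - (E[X])² = 85 - 625/9 = 140/9

Var(X) = 140/9 ≈ 15.5556


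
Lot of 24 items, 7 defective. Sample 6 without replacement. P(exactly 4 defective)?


Hypergeometric: C(7,4)×C(17,2)/C(24,6)
= 35×136/134596 = 170/4807

P(X=4) = 170/4807 ≈ 3.54%


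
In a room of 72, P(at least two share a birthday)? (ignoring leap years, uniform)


P(all different) = Π(365-i)/365 for i=0..71
= 0.000547
P(match) = 1 - 0.000547 = 0.999453

P ≈ 0.9995 ≈ 99.95%


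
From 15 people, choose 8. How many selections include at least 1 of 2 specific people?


Complement: C(15,8) - C(13,8) = 6435 - 1287 = 5148

5148


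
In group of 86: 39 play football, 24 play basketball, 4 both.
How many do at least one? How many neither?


|A∪B| = 39+24-4 = 59
Neither = 86-59 = 27

At least one: 59; Neither: 27


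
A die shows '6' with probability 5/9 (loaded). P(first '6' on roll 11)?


Geometric: P(X=11) = (1-p)^(k-1)×p = (4/9)^10×5/9 = 5242880/31381059609

P(X=11) = 5242880/31381059609 ≈ 0.02%


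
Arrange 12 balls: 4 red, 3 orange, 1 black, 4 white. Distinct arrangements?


12!/(4!×3!×1!×4!) = 138600

138600


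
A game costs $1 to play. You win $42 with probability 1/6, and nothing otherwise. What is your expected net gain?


E[gain] = (42-1)×1/6 + (-1)×5/6
= 41/6 - 5/6 = 6

Expected net gain = $6 ≈ $6.00


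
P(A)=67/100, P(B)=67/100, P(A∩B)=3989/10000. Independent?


P(A)×P(B) = 4489/10000
P(A∩B) = 3989/10000
Not equal → NOT independent

No, not independent


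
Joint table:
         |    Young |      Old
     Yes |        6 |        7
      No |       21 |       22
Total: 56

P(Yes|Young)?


P(Yes|Young) = 6/(6+21) = 6/27 = 2/9

P = 2/9 ≈ 22.22%


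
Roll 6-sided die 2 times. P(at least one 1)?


P(no 1)^2 = (5/6)^2 = 25/36
P(≥1) = 1 - 25/36 = 11/36

P = 11/36 ≈ 30.56%


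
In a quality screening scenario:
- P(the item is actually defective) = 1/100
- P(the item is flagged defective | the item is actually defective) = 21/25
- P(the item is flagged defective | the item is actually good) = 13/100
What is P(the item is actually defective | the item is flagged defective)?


Using Bayes' theorem:
P(A|B) = P(B|A)·P(A) / P(B)

P(the item is flagged defective) = 21/25 × 1/100 + 13/100 × 99/100
= 21/2500 + 1287/10000 = 1371/10000

P(the item is actually defective|the item is flagged defective) = (21/2500) / (1371/10000) = 28/457

P(the item is actually defective|the item is flagged defective) = 28/457 ≈ 6.13%


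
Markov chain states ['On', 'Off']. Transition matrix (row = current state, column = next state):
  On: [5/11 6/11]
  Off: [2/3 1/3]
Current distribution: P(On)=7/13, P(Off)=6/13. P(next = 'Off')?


P(next=Off) = Σᵢ P(now=i)×P(i→Off)
= 7/13×6/11 + 6/13×1/3
= 42/143 + 2/13 = 64/143

P = 64/143 ≈ 0.4476


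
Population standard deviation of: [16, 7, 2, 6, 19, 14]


Mean = 64/6 = 32/3
  (16-32/3)²=256/9
  (7-32/3)²=121/9
  (2-32/3)²=676/9
  (6-32/3)²=196/9
  (19-32/3)²=625/9
  (14-32/3)²=100/9
Σ(x-μ)² = 658/3
σ² = (658/3)/6 = 329/9

σ = √(329/9) ≈ 6.0461


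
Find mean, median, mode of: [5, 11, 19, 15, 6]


Sorted: [5, 6, 11, 15, 19]
Mean = 56/5
Median = 11
Freq: {5: 1, 11: 1, 19: 1, 15: 1, 6: 1}
Mode: No mode

Mean=56/5, Median=11, Mode=No mode


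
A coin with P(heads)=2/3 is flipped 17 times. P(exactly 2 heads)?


Binomial: P(X=2) = C(17,2)×p^2×(1-p)^15
= 136 × 4/9 × 1/14348907 = 544/129140163

P(X=2) = 544/129140163 ≈ 0.00%


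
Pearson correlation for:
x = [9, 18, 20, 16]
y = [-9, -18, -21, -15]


n=4, Σx=63, Σy=-63, Σxy=-1065, Σx²=1061, Σy²=1071
r = (4×(-1065) - 63×(-63))/√((4×1061 - 63²)(4×1071 - (-63)²))
= -291/√(275×315) = -291/√86625 ≈ -291/294.3213 ≈ -0.9887

r ≈ -0.9887


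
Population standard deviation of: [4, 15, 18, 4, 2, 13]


Mean = 56/6 = 28/3
  (4-28/3)²=256/9
  (15-28/3)²=289/9
  (18-28/3)²=676/9
  (4-28/3)²=256/9
  (2-28/3)²=484/9
  (13-28/3)²=121/9
Σ(x-μ)² = 694/3
σ² = (694/3)/6 = 347/9

σ = √(347/9) ≈ 6.2093


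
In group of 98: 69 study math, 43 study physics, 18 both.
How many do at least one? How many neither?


|A∪B| = 69+43-18 = 94
Neither = 98-94 = 4

At least one: 94; Neither: 4


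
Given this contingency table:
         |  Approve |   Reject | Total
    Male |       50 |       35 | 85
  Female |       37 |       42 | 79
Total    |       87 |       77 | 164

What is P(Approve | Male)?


P(Approve | Male) = 50/(50+35) = 50/85 = 10/17

P(Approve|Male) = 10/17 ≈ 58.82%


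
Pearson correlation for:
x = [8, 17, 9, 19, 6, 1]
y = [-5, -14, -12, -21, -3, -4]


n=6, Σx=60, Σy=-59, Σxy=-807, Σx²=832, Σy²=831
r = (6×(-807) - 60×(-59))/√((6×832 - 60²)(6×831 - (-59)²))
= -1302/√(1392×1505) = -1302/√2094960 ≈ -1302/1447.3977 ≈ -0.8995

r ≈ -0.8995


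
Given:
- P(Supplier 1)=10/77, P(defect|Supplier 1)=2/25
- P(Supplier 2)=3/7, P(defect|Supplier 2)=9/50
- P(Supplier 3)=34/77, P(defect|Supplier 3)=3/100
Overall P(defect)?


P(B) = Σ P(B|Aᵢ)×P(Aᵢ)
  2/25×10/77 = 4/385
  9/50×3/7 = 27/350
  3/100×34/77 = 51/3850
Sum = 194/1925

P(defect) = 194/1925 ≈ 10.08%


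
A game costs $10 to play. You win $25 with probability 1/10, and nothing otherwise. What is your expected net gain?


E[gain] = (25-10)×1/10 + (-10)×9/10
= 3/2 - 9 = -15/2

Expected net gain = $-15/2 ≈ $-7.50


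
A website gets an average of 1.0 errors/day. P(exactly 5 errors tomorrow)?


Poisson(λ=1.0): P(X=5) = e^(-λ)×λ^k/k!
= e^(-1.0) × 1.0^5 / 5!
≈ 0.3678794412 × 1 / 120 ≈ 0.003066

P(X=5) ≈ 0.003066 ≈ 0.31%


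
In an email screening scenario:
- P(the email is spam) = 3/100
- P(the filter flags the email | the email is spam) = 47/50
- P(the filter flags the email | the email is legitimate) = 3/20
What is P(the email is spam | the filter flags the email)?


Using Bayes' theorem:
P(A|B) = P(B|A)·P(A) / P(B)

P(the filter flags the email) = 47/50 × 3/100 + 3/20 × 97/100
= 141/5000 + 291/2000 = 1737/10000

P(the email is spam|the filter flags the email) = (141/5000) / (1737/10000) = 94/579

P(the email is spam|the filter flags the email) = 94/579 ≈ 16.23%


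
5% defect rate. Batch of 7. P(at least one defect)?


P(all good) = (19/20)^7 = 893871739/1280000000
P(≥1 defect) = 386128261/1280000000

P = 386128261/1280000000 ≈ 30.17%


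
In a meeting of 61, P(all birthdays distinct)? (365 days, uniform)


P(all different) = Π(365-i)/365 for i=0..60
= (365/365)×(364/365)×...×(305/365)
= 0.004911

P ≈ 0.0049 ≈ 0.49%


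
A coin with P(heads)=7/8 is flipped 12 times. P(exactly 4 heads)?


Binomial: P(X=4) = C(12,4)×p^4×(1-p)^8
= 495 × 2401/4096 × 1/16777216 = 1188495/68719476736

P(X=4) = 1188495/68719476736 ≈ 0.00%


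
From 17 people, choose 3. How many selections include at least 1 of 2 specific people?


Complement: C(17,3) - C(15,3) = 680 - 455 = 225

225


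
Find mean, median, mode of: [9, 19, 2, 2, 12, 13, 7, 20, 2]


Sorted: [2, 2, 2, 7, 9, 12, 13, 19, 20]
Mean = 86/9
Median = 9
Freq: {9: 1, 19: 1, 2: 3, 12: 1, 13: 1, 7: 1, 20: 1}
Mode: [2]

Mean=86/9, Median=9, Mode=2


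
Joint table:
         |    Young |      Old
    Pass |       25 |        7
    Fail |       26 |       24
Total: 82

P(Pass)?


P(Pass) = (25+7)/82 = 32/82 = 16/41

P(Pass) = 16/41 ≈ 39.02%


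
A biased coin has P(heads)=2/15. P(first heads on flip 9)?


Geometric: P(X=9) = (1-p)^(k-1)×p = (13/15)^8×2/15 = 1631461442/38443359375

P(X=9) = 1631461442/38443359375 ≈ 4.24%


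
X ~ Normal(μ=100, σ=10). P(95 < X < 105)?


z₁=(95-100)/10=-0.5, z₂=(105-100)/10=0.5
P = Φ(0.5) - Φ(-0.5) = 0.691462 - 0.308538 = 0.382924 ≈ 0.3829

P(95 < X < 105) ≈ 0.3829


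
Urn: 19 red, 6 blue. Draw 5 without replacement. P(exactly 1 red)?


Hypergeometric: C(19,1)×C(6,4)/C(25,5)
= 19×15/53130 = 19/3542

P(X=1) = 19/3542 ≈ 0.54%


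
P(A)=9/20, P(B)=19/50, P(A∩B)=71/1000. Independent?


P(A)×P(B) = 171/1000
P(A∩B) = 71/1000
Not equal → NOT independent

No, not independent


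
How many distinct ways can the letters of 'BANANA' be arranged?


Letters: 6, freq: {'B': 1, 'A': 3, 'N': 2}
6!/(1!×3!×2!) = 720/12 = 60

60


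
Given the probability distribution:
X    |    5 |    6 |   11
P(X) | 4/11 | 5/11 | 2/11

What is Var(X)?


E[X] = 72/11
E[X²] = 522/11
Var(X) = E[X²] - (E[X])² = 522/11 - 5184/121 = 558/121

Var(X) = 558/121 ≈ 4.6116


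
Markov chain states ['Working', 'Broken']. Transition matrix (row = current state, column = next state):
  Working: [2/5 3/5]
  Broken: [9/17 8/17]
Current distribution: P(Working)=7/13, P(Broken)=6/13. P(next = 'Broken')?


P(next=Broken) = Σᵢ P(now=i)×P(i→Broken)
= 7/13×3/5 + 6/13×8/17
= 21/65 + 48/221 = 597/1105

P = 597/1105 ≈ 0.5403


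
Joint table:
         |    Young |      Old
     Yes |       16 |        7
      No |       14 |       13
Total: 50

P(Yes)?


P(Yes) = (16+7)/50 = 23/50

P(Yes) = 23/50 ≈ 46.00%


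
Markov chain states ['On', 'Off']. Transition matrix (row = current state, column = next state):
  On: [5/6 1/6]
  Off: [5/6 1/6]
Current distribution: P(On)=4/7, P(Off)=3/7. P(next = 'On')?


P(next=On) = Σᵢ P(now=i)×P(i→On)
= 4/7×5/6 + 3/7×5/6
= 10/21 + 5/14 = 5/6

P = 5/6 ≈ 0.8333


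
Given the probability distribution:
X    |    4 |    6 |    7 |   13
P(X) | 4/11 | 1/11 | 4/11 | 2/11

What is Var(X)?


E[X] = 76/11
E[X²] = 634/11
Var(X) = E[X²] - (E[X])² = 634/11 - 5776/121 = 1198/121

Var(X) = 1198/121 ≈ 9.9008


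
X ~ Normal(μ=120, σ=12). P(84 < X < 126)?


z₁=(84-120)/12=-3.0, z₂=(126-120)/12=0.5
P = Φ(0.5) - Φ(-3.0) = 0.691462 - 0.001350 = 0.690112 ≈ 0.6901

P(84 < X < 126) ≈ 0.6901


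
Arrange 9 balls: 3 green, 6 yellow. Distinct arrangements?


9!/(3!×6!) = 84

84


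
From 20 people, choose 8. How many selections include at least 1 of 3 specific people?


Complement: C(20,8) - C(17,8) = 125970 - 24310 = 101660

101660


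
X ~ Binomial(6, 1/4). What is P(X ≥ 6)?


P(X ≥ 6) = Σ P(X=i) for i=6..6
P(X=6) = 1/4096
Sum = 1/4096

P(X ≥ 6) = 1/4096 ≈ 0.02%


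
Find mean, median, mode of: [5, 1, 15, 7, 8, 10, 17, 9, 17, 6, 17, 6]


Sorted: [1, 5, 6, 6, 7, 8, 9, 10, 15, 17, 17, 17]
Mean = 118/12 = 59/6
Median = 17/2
Freq: {5: 1, 1: 1, 15: 1, 7: 1, 8: 1, 10: 1, 17: 3, 9: 1, 6: 2}
Mode: [17]

Mean=59/6, Median=17/2, Mode=17


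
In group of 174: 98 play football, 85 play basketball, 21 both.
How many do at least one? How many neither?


|A∪B| = 98+85-21 = 162
Neither = 174-162 = 12

At least one: 162; Neither: 12


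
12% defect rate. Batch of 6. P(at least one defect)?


P(all good) = (22/25)^6 = 113379904/244140625
P(≥1 defect) = 130760721/244140625

P = 130760721/244140625 ≈ 53.56%


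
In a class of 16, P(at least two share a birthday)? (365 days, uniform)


P(all different) = Π(365-i)/365 for i=0..15
= 0.716396
P(match) = 1 - 0.716396 = 0.283604

P ≈ 0.2836 ≈ 28.36%


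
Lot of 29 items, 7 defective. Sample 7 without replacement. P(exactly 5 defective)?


Hypergeometric: C(7,5)×C(22,2)/C(29,7)
= 21×231/1560780 = 539/173420

P(X=5) = 539/173420 ≈ 0.31%


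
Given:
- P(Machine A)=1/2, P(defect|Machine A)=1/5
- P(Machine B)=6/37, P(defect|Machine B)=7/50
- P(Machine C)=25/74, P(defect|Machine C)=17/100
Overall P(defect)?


P(B) = Σ P(B|Aᵢ)×P(Aᵢ)
  1/5×1/2 = 1/10
  7/50×6/37 = 21/925
  17/100×25/74 = 17/296
Sum = 1333/7400

P(defect) = 1333/7400 ≈ 18.01%


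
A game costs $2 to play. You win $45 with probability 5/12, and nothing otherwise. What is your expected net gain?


E[gain] = (45-2)×5/12 + (-2)×7/12
= 215/12 - 7/6 = 67/4

Expected net gain = $67/4 ≈ $16.75


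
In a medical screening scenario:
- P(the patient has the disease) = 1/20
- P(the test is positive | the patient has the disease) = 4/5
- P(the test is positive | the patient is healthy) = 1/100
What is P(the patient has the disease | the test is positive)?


Using Bayes' theorem:
P(A|B) = P(B|A)·P(A) / P(B)

P(the test is positive) = 4/5 × 1/20 + 1/100 × 19/20
= 1/25 + 19/2000 = 99/2000

P(the patient has the disease|the test is positive) = (1/25) / (99/2000) = 80/99

P(the patient has the disease|the test is positive) = 80/99 ≈ 80.81%


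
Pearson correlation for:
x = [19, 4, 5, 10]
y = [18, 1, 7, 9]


n=4, Σx=38, Σy=35, Σxy=471, Σx²=502, Σy²=455
r = (4×471 - 38×35)/√((4×502 - 38²)(4×455 - 35²))
= 554/√(564×595) = 554/√335580 ≈ 554/579.2927 ≈ 0.9563

r ≈ 0.9563


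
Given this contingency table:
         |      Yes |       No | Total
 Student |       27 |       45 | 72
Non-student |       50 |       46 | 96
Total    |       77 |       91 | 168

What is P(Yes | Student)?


P(Yes | Student) = 27/(27+45) = 27/72 = 3/8

P(Yes|Student) = 3/8 ≈ 37.50%


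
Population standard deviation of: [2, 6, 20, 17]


Mean = 45/4
  (2-45/4)²=1369/16
  (6-45/4)²=441/16
  (20-45/4)²=1225/16
  (17-45/4)²=529/16
Σ(x-μ)² = 891/4
σ² = (891/4)/4 = 891/16

σ = √(891/16) ≈ 7.4624


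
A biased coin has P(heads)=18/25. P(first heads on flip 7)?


Geometric: P(X=7) = (1-p)^(k-1)×p = (7/25)^6×18/25 = 2117682/6103515625

P(X=7) = 2117682/6103515625 ≈ 0.03%


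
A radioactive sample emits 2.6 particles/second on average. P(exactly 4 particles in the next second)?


Poisson(λ=2.6): P(X=4) = e^(-λ)×λ^k/k!
= e^(-2.6) × 2.6^4 / 4!
≈ 0.07427357821 × 45.6976 / 24 ≈ 0.141422

P(X=4) ≈ 0.141422 ≈ 14.14%


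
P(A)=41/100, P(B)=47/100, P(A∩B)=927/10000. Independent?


P(A)×P(B) = 1927/10000
P(A∩B) = 927/10000
Not equal → NOT independent

No, not independent


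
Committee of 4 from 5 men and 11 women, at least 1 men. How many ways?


Count by #men:
  1M,3W: C(5,1)×C(11,3)=825
  2M,2W: C(5,2)×C(11,2)=550
  3M,1W: C(5,3)×C(11,1)=110
  4M,0W: C(5,4)×C(11,0)=5
Total = 1490

1490


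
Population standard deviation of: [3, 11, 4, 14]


Mean = 32/4 = 8
  (3-8)²=25
  (11-8)²=9
  (4-8)²=16
  (14-8)²=36
Σ(x-μ)² = 86
σ² = 86/4 = 43/2

σ = √(43/2) ≈ 4.6368


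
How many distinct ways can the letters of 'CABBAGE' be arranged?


Letters: 7, freq: {'C': 1, 'A': 2, 'B': 2, 'G': 1, 'E': 1}
7!/(1!×2!×2!×1!×1!) = 5040/4 = 1260

1260


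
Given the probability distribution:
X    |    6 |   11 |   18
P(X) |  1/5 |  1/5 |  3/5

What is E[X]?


E[X] = Σ x·P(X=x)
= (6)×(1/5) + (11)×(1/5) + (18)×(3/5)
= 71/5

E[X] = 71/5


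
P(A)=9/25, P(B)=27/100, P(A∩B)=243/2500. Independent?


P(A)×P(B) = 243/2500
P(A∩B) = 243/2500
Equal ✓ → Independent

Yes, independent


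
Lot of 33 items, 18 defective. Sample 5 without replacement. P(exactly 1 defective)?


Hypergeometric: C(18,1)×C(15,4)/C(33,5)
= 18×1365/237336 = 4095/39556

P(X=1) = 4095/39556 ≈ 10.35%


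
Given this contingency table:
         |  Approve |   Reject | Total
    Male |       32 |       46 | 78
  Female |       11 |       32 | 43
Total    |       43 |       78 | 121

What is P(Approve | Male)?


P(Approve | Male) = 32/(32+46) = 32/78 = 16/39

P(Approve|Male) = 16/39 ≈ 41.03%


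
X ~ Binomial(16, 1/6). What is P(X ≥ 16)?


P(X ≥ 16) = Σ P(X=i) for i=16..16
P(X=16) = 1/2821109907456
Sum = 1/2821109907456

P(X ≥ 16) = 1/2821109907456 ≈ 0.00%


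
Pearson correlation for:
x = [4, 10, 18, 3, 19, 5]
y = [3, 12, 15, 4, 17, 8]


n=6, Σx=59, Σy=59, Σxy=777, Σx²=835, Σy²=747
r = (6×777 - 59×59)/√((6×835 - 59²)(6×747 - 59²))
= 1181/√(1529×1001) = 1181/√1530529 ≈ 1181/1237.1455 ≈ 0.9546

r ≈ 0.9546


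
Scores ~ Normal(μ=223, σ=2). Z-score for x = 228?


z = (x - μ)/σ = (228 - 223)/2 = 2.5

z = 2.5


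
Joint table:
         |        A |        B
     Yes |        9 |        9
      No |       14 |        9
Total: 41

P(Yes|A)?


P(Yes|A) = 9/(9+14) = 9/23

P = 9/23 ≈ 39.13%


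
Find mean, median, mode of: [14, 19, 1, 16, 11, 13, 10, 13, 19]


Sorted: [1, 10, 11, 13, 13, 14, 16, 19, 19]
Mean = 116/9
Median = 13
Freq: {14: 1, 19: 2, 1: 1, 16: 1, 11: 1, 13: 2, 10: 1}
Mode: [13, 19]

Mean=116/9, Median=13, Mode=[13, 19]


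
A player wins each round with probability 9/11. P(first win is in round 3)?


Geometric: P(X=3) = (1-p)^(k-1)×p = (2/11)^2×9/11 = 36/1331

P(X=3) = 36/1331 ≈ 2.70%


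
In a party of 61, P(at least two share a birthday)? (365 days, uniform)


P(all different) = Π(365-i)/365 for i=0..60
= 0.004911
P(match) = 1 - 0.004911 = 0.995089

P ≈ 0.9951 ≈ 99.51%


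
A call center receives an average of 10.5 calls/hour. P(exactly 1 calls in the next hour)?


Poisson(λ=10.5): P(X=1) = e^(-λ)×λ^k/k!
= e^(-10.5) × 10.5^1 / 1!
≈ 2.753644935e-05 × 10.5 / 1 ≈ 0.000289

P(X=1) ≈ 0.000289 ≈ 0.03%


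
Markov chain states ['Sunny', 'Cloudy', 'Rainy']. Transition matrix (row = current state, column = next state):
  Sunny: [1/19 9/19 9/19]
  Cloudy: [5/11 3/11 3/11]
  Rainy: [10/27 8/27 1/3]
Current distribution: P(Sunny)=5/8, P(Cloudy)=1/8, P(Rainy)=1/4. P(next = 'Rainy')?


P(next=Rainy) = Σᵢ P(now=i)×P(i→Rainy)
= 5/8×9/19 + 1/8×3/11 + 1/4×1/3
= 45/152 + 3/88 + 1/12 = 1037/2508

P = 1037/2508 ≈ 0.4135


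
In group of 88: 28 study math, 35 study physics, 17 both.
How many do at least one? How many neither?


|A∪B| = 28+35-17 = 46
Neither = 88-46 = 42

At least one: 46; Neither: 42


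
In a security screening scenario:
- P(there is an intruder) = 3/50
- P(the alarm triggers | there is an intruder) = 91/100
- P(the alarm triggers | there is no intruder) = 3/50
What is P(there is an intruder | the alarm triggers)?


Using Bayes' theorem:
P(A|B) = P(B|A)·P(A) / P(B)

P(the alarm triggers) = 91/100 × 3/50 + 3/50 × 47/50
= 273/5000 + 141/2500 = 111/1000

P(there is an intruder|the alarm triggers) = (273/5000) / (111/1000) = 91/185

P(there is an intruder|the alarm triggers) = 91/185 ≈ 49.19%


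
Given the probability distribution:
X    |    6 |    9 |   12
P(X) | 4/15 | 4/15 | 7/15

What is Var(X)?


E[X] = 48/5
E[X²] = 492/5
Var(X) = E[X²] - (E[X])² = 492/5 - 2304/25 = 156/25

Var(X) = 156/25 ≈ 6.2400
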